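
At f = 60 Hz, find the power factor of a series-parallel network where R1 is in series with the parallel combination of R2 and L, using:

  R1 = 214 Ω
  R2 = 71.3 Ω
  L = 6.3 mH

Step 1 — Angular frequency: ω = 2π·f = 2π·60 = 377 rad/s.
Step 2 — Component impedances:
  R1: Z = R = 214 Ω
  R2: Z = R = 71.3 Ω
  L: Z = jωL = j·377·0.0063 = 0 + j2.375 Ω
Step 3 — Parallel branch: R2 || L = 1/(1/R2 + 1/L) = 0.07903 + j2.372 Ω.
Step 4 — Series with R1: Z_total = R1 + (R2 || L) = 214.1 + j2.372 Ω = 214.1∠0.6° Ω.
Step 5 — Power factor: PF = cos(φ) = Re(Z)/|Z| = 214.079/214.092 = 0.9999.
Step 6 — Type: Im(Z) = 2.372 ⇒ lagging (phase φ = 0.6°).

PF = 0.9999 (lagging, φ = 0.6°)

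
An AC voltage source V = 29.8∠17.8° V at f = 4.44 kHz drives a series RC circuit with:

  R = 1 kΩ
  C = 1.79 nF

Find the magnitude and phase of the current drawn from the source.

Step 1 — Angular frequency: ω = 2π·f = 2π·4440 = 2.79e+04 rad/s.
Step 2 — Component impedances:
  R: Z = R = 1000 Ω
  C: Z = 1/(jωC) = -j/(ω·C) = 0 - j2.003e+04 Ω
Step 3 — Series combination: Z_total = R + C = 1000 - j2.003e+04 Ω = 2.005e+04∠-87.1° Ω.
Step 4 — Source phasor: V = 29.8∠17.8° V = 28.37 + j9.11 V.
Step 5 — Ohm's law: I = V / Z_total = (28.37 + j9.11) / (1000 - j2.003e+04) = -0.0003832 + j0.001436 A.
Step 6 — Convert to polar: |I| = 0.001486 A, ∠I = 104.9°.

I = 0.001486∠104.9° A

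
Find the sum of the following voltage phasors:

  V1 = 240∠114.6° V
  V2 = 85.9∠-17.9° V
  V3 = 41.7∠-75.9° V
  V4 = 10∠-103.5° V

Step 1 — Convert each phasor to rectangular form:
  V1 = 240·(cos(114.6°) + j·sin(114.6°)) = -99.91 + j218.2 V
  V2 = 85.9·(cos(-17.9°) + j·sin(-17.9°)) = 81.74 - j26.4 V
  V3 = 41.7·(cos(-75.9°) + j·sin(-75.9°)) = 10.16 - j40.44 V
  V4 = 10·(cos(-103.5°) + j·sin(-103.5°)) = -2.334 - j9.724 V
Step 2 — Sum components: V_total = -10.34 + j141.6 V.
Step 3 — Convert to polar: |V_total| = 142 V, ∠V_total = 94.2°.

V_total = 142∠94.2° V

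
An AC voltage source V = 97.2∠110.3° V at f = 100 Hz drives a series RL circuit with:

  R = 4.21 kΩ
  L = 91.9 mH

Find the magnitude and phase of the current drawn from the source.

Step 1 — Angular frequency: ω = 2π·f = 2π·100 = 628.3 rad/s.
Step 2 — Component impedances:
  R: Z = R = 4210 Ω
  L: Z = jωL = j·628.3·0.0919 = 0 + j57.74 Ω
Step 3 — Series combination: Z_total = R + L = 4210 + j57.74 Ω = 4210∠0.8° Ω.
Step 4 — Source phasor: V = 97.2∠110.3° V = -33.72 + j91.16 V.
Step 5 — Ohm's law: I = V / Z_total = (-33.72 + j91.16) / (4210 + j57.74) = -0.007712 + j0.02176 A.
Step 6 — Convert to polar: |I| = 0.02309 A, ∠I = 109.5°.

I = 0.02309∠109.5° A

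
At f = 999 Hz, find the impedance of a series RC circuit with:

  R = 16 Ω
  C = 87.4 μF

Step 1 — Angular frequency: ω = 2π·f = 2π·999 = 6277 rad/s.
Step 2 — Component impedances:
  R: Z = R = 16 Ω
  C: Z = 1/(jωC) = -j/(ω·C) = 0 - j1.823 Ω
Step 3 — Series combination: Z_total = R + C = 16 - j1.823 Ω = 16.1∠-6.5° Ω.

Z = 16 - j1.823 Ω = 16.1∠-6.5° Ω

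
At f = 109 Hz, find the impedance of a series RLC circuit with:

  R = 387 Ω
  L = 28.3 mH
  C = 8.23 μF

Step 1 — Angular frequency: ω = 2π·f = 2π·109 = 684.9 rad/s.
Step 2 — Component impedances:
  R: Z = R = 387 Ω
  L: Z = jωL = j·684.9·0.0283 = 0 + j19.38 Ω
  C: Z = 1/(jωC) = -j/(ω·C) = 0 - j177.4 Ω
Step 3 — Series combination: Z_total = R + L + C = 387 - j158 Ω = 418∠-22.2° Ω.

Z = 387 - j158 Ω = 418∠-22.2° Ω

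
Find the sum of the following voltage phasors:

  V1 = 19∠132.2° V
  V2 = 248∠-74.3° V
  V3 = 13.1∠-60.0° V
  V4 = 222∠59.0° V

Step 1 — Convert each phasor to rectangular form:
  V1 = 19·(cos(132.2°) + j·sin(132.2°)) = -12.76 + j14.08 V
  V2 = 248·(cos(-74.3°) + j·sin(-74.3°)) = 67.11 - j238.7 V
  V3 = 13.1·(cos(-60.0°) + j·sin(-60.0°)) = 6.55 - j11.34 V
  V4 = 222·(cos(59.0°) + j·sin(59.0°)) = 114.3 + j190.3 V
Step 2 — Sum components: V_total = 175.2 - j45.73 V.
Step 3 — Convert to polar: |V_total| = 181.1 V, ∠V_total = -14.6°.

V_total = 181.1∠-14.6° V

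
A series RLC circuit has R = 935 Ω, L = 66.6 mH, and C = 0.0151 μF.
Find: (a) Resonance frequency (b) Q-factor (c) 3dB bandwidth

Step 1 — Resonance: ω₀ = 1/√(LC) = 1/√(0.0666·1.51e-08) = 3.153e+04 rad/s.
Step 2 — f₀ = ω₀/(2π) = 5019 Hz.
Step 3 — Series Q: Q = ω₀L/R = 3.153e+04·0.0666/935 = 2.246.
Step 4 — Bandwidth: Δω = ω₀/Q = 1.404e+04 rad/s; BW = Δω/(2π) = 2234 Hz.

(a) f₀ = 5019 Hz  (b) Q = 2.246  (c) BW = 2234 Hz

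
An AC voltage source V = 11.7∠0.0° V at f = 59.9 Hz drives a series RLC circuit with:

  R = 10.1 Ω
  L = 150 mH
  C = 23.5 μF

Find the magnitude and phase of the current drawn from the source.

Step 1 — Angular frequency: ω = 2π·f = 2π·59.9 = 376.4 rad/s.
Step 2 — Component impedances:
  R: Z = R = 10.1 Ω
  L: Z = jωL = j·376.4·0.15 = 0 + j56.45 Ω
  C: Z = 1/(jωC) = -j/(ω·C) = 0 - j113.1 Ω
Step 3 — Series combination: Z_total = R + L + C = 10.1 - j56.61 Ω = 57.5∠-79.9° Ω.
Step 4 — Source phasor: V = 11.7∠0.0° V = 11.7 V.
Step 5 — Ohm's law: I = V / Z_total = (11.7) / (10.1 - j56.61) = 0.03574 + j0.2003 A.
Step 6 — Convert to polar: |I| = 0.2035 A, ∠I = 79.9°.

I = 0.2035∠79.9° A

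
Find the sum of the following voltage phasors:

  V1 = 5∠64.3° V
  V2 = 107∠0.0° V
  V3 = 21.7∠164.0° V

Step 1 — Convert each phasor to rectangular form:
  V1 = 5·(cos(64.3°) + j·sin(64.3°)) = 2.168 + j4.505 V
  V2 = 107·(cos(0.0°) + j·sin(0.0°)) = 107 V
  V3 = 21.7·(cos(164.0°) + j·sin(164.0°)) = -20.86 + j5.981 V
Step 2 — Sum components: V_total = 88.31 + j10.49 V.
Step 3 — Convert to polar: |V_total| = 88.93 V, ∠V_total = 6.8°.

V_total = 88.93∠6.8° V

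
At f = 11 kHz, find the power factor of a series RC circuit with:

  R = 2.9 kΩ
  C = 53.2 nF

Step 1 — Angular frequency: ω = 2π·f = 2π·1.1e+04 = 6.912e+04 rad/s.
Step 2 — Component impedances:
  R: Z = R = 2900 Ω
  C: Z = 1/(jωC) = -j/(ω·C) = 0 - j272 Ω
Step 3 — Series combination: Z_total = R + C = 2900 - j272 Ω = 2913∠-5.4° Ω.
Step 4 — Power factor: PF = cos(φ) = Re(Z)/|Z| = 2900/2912.7 = 0.9956.
Step 5 — Type: Im(Z) = -272 ⇒ leading (phase φ = -5.4°).

PF = 0.9956 (leading, φ = -5.4°)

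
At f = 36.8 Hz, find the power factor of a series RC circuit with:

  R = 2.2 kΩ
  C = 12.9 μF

Step 1 — Angular frequency: ω = 2π·f = 2π·36.8 = 231.2 rad/s.
Step 2 — Component impedances:
  R: Z = R = 2200 Ω
  C: Z = 1/(jωC) = -j/(ω·C) = 0 - j335.3 Ω
Step 3 — Series combination: Z_total = R + C = 2200 - j335.3 Ω = 2225∠-8.7° Ω.
Step 4 — Power factor: PF = cos(φ) = Re(Z)/|Z| = 2200/2225.4 = 0.9886.
Step 5 — Type: Im(Z) = -335.3 ⇒ leading (phase φ = -8.7°).

PF = 0.9886 (leading, φ = -8.7°)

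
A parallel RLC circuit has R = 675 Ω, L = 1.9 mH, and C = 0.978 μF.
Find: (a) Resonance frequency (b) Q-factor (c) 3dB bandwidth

Step 1 — Resonance: ω₀ = 1/√(LC) = 1/√(0.0019·9.78e-07) = 2.32e+04 rad/s.
Step 2 — f₀ = ω₀/(2π) = 3692 Hz.
Step 3 — Parallel Q: Q = R/(ω₀L) = 675/(2.32e+04·0.0019) = 15.31.
Step 4 — Bandwidth: Δω = ω₀/Q = 1515 rad/s; BW = Δω/(2π) = 241.1 Hz.

(a) f₀ = 3692 Hz  (b) Q = 15.31  (c) BW = 241.1 Hz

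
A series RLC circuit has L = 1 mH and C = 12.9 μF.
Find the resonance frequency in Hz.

Step 1 — Resonance condition Im(Z)=0 gives ω₀ = 1/√(LC).
Step 2 — ω₀ = 1/√(0.001·1.29e-05) = 8805 rad/s.
Step 3 — f₀ = ω₀/(2π) = 1401 Hz.

f₀ = 1401 Hz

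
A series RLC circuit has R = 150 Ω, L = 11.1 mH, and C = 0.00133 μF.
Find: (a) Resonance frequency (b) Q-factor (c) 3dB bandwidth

Step 1 — Resonance condition Im(Z)=0 gives ω₀ = 1/√(LC).
Step 2 — ω₀ = 1/√(0.0111·1.33e-09) = 2.603e+05 rad/s.
Step 3 — f₀ = ω₀/(2π) = 4.142e+04 Hz.
Step 4 — Series Q: Q = ω₀L/R = 2.603e+05·0.0111/150 = 19.26.
Step 5 — 3dB bandwidth: Δω = ω₀/Q = 1.351e+04 rad/s; BW = Δω/(2π) = 2151 Hz.

(a) f₀ = 4.142e+04 Hz  (b) Q = 19.26  (c) BW = 2151 Hz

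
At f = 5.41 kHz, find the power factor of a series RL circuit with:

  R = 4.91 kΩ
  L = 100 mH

Step 1 — Angular frequency: ω = 2π·f = 2π·5410 = 3.399e+04 rad/s.
Step 2 — Component impedances:
  R: Z = R = 4910 Ω
  L: Z = jωL = j·3.399e+04·0.1 = 0 + j3399 Ω
Step 3 — Series combination: Z_total = R + L = 4910 + j3399 Ω = 5972∠34.7° Ω.
Step 4 — Power factor: PF = cos(φ) = Re(Z)/|Z| = 4910/5972 = 0.8222.
Step 5 — Type: Im(Z) = 3399 ⇒ lagging (phase φ = 34.7°).

PF = 0.8222 (lagging, φ = 34.7°)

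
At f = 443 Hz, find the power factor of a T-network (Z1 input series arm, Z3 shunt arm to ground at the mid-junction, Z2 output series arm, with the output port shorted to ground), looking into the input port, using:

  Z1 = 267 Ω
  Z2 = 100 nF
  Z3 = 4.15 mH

Step 1 — Angular frequency: ω = 2π·f = 2π·443 = 2783 rad/s.
Step 2 — Component impedances:
  Z1: Z = R = 267 Ω
  Z2: Z = 1/(jωC) = -j/(ω·C) = 0 - j3593 Ω
  Z3: Z = jωL = j·2783·0.00415 = 0 + j11.55 Ω
Step 3 — With the output port shorted to ground, the output series arm Z2 runs from the junction to ground; the shunt arm Z3 also runs from the junction to ground. They appear in parallel: Z3 || Z2 = 0 + j11.59 Ω.
Step 4 — Series with input arm Z1: Z_in = Z1 + (Z3 || Z2) = 267 + j11.59 Ω = 267.3∠2.5° Ω.
Step 5 — Power factor: PF = cos(φ) = Re(Z)/|Z| = 267/267.25 = 0.9991.
Step 6 — Type: Im(Z) = 11.59 ⇒ lagging (phase φ = 2.5°).

PF = 0.9991 (lagging, φ = 2.5°)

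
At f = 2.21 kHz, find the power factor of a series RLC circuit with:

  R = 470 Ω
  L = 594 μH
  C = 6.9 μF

Step 1 — Angular frequency: ω = 2π·f = 2π·2210 = 1.389e+04 rad/s.
Step 2 — Component impedances:
  R: Z = R = 470 Ω
  L: Z = jωL = j·1.389e+04·0.000594 = 0 + j8.248 Ω
  C: Z = 1/(jωC) = -j/(ω·C) = 0 - j10.44 Ω
Step 3 — Series combination: Z_total = R + L + C = 470 - j2.189 Ω = 470∠-0.3° Ω.
Step 4 — Power factor: PF = cos(φ) = Re(Z)/|Z| = 470/470 = 1.
Step 5 — Type: Im(Z) = -2.189 ⇒ leading (phase φ = -0.3°).

PF = 1 (leading, φ = -0.3°)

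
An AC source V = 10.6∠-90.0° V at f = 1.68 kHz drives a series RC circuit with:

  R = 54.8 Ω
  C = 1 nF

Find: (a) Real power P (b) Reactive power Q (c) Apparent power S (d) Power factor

Step 1 — Angular frequency: ω = 2π·f = 2π·1680 = 1.056e+04 rad/s.
Step 2 — Component impedances:
  R: Z = R = 54.8 Ω
  C: Z = 1/(jωC) = -j/(ω·C) = 0 - j9.474e+04 Ω
Step 3 — Series combination: Z_total = R + C = 54.8 - j9.474e+04 Ω = 9.474e+04∠-90.0° Ω.
Step 4 — Source phasor: V = 10.6∠-90.0° V = 0 - j10.6 V.
Step 5 — Current: I = V / Z = 0.0001119 - j6.472e-08 A = 0.0001119∠-0.0° A.
Step 6 — Complex power: S = V·I* = 6.861e-07 - j0.001186 VA.
Step 7 — Real power: P = Re(S) = 6.861e-07 W.
Step 8 — Reactive power: Q = Im(S) = -0.001186 VAR.
Step 9 — Apparent power: |S| = 0.001186 VA.
Step 10 — Power factor: PF = P/|S| = 0.0005785 (leading).

(a) P = 6.861e-07 W  (b) Q = -0.001186 VAR  (c) S = 0.001186 VA  (d) PF = 0.0005785 (leading)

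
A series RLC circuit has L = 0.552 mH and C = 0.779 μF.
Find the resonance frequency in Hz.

Step 1 — Resonance condition Im(Z)=0 gives ω₀ = 1/√(LC).
Step 2 — ω₀ = 1/√(0.000552·7.79e-07) = 4.822e+04 rad/s.
Step 3 — f₀ = ω₀/(2π) = 7675 Hz.

f₀ = 7675 Hz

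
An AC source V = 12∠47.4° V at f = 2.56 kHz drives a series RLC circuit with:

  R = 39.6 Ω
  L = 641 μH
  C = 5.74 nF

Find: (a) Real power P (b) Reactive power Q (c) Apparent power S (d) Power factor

Step 1 — Angular frequency: ω = 2π·f = 2π·2560 = 1.608e+04 rad/s.
Step 2 — Component impedances:
  R: Z = R = 39.6 Ω
  L: Z = jωL = j·1.608e+04·0.000641 = 0 + j10.31 Ω
  C: Z = 1/(jωC) = -j/(ω·C) = 0 - j1.083e+04 Ω
Step 3 — Series combination: Z_total = R + L + C = 39.6 - j1.082e+04 Ω = 1.082e+04∠-89.8° Ω.
Step 4 — Source phasor: V = 12∠47.4° V = 8.123 + j8.833 V.
Step 5 — Current: I = V / Z = -0.0008136 + j0.0007536 A = 0.001109∠137.2° A.
Step 6 — Complex power: S = V·I* = 4.87e-05 - j0.01331 VA.
Step 7 — Real power: P = Re(S) = 4.87e-05 W.
Step 8 — Reactive power: Q = Im(S) = -0.01331 VAR.
Step 9 — Apparent power: |S| = 0.01331 VA.
Step 10 — Power factor: PF = P/|S| = 0.00366 (leading).

(a) P = 4.87e-05 W  (b) Q = -0.01331 VAR  (c) S = 0.01331 VA  (d) PF = 0.00366 (leading)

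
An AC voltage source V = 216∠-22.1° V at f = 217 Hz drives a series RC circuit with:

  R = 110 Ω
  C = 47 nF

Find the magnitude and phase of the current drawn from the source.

Step 1 — Angular frequency: ω = 2π·f = 2π·217 = 1363 rad/s.
Step 2 — Component impedances:
  R: Z = R = 110 Ω
  C: Z = 1/(jωC) = -j/(ω·C) = 0 - j1.56e+04 Ω
Step 3 — Series combination: Z_total = R + C = 110 - j1.56e+04 Ω = 1.561e+04∠-89.6° Ω.
Step 4 — Source phasor: V = 216∠-22.1° V = 200.1 - j81.26 V.
Step 5 — Ohm's law: I = V / Z_total = (200.1 - j81.26) / (110 - j1.56e+04) = 0.005298 + j0.01279 A.
Step 6 — Convert to polar: |I| = 0.01384 A, ∠I = 67.5°.

I = 0.01384∠67.5° A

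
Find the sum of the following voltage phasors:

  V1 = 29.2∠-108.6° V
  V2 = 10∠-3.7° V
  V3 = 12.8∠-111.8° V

Step 1 — Convert each phasor to rectangular form:
  V1 = 29.2·(cos(-108.6°) + j·sin(-108.6°)) = -9.314 - j27.67 V
  V2 = 10·(cos(-3.7°) + j·sin(-3.7°)) = 9.979 - j0.6453 V
  V3 = 12.8·(cos(-111.8°) + j·sin(-111.8°)) = -4.754 - j11.88 V
Step 2 — Sum components: V_total = -4.088 - j40.2 V.
Step 3 — Convert to polar: |V_total| = 40.41 V, ∠V_total = -95.8°.

V_total = 40.41∠-95.8° V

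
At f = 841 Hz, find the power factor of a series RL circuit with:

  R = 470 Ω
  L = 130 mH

Step 1 — Angular frequency: ω = 2π·f = 2π·841 = 5284 rad/s.
Step 2 — Component impedances:
  R: Z = R = 470 Ω
  L: Z = jωL = j·5284·0.13 = 0 + j686.9 Ω
Step 3 — Series combination: Z_total = R + L = 470 + j686.9 Ω = 832.3∠55.6° Ω.
Step 4 — Power factor: PF = cos(φ) = Re(Z)/|Z| = 470/832.3 = 0.5647.
Step 5 — Type: Im(Z) = 686.9 ⇒ lagging (phase φ = 55.6°).

PF = 0.5647 (lagging, φ = 55.6°)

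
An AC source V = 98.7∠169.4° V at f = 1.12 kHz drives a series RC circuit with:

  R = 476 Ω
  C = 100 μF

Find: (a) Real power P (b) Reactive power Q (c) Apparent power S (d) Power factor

Step 1 — Angular frequency: ω = 2π·f = 2π·1120 = 7037 rad/s.
Step 2 — Component impedances:
  R: Z = R = 476 Ω
  C: Z = 1/(jωC) = -j/(ω·C) = 0 - j1.421 Ω
Step 3 — Series combination: Z_total = R + C = 476 - j1.421 Ω = 476∠-0.2° Ω.
Step 4 — Source phasor: V = 98.7∠169.4° V = -97.02 + j18.16 V.
Step 5 — Current: I = V / Z = -0.2039 + j0.03753 A = 0.2074∠169.6° A.
Step 6 — Complex power: S = V·I* = 20.47 - j0.0611 VA.
Step 7 — Real power: P = Re(S) = 20.47 W.
Step 8 — Reactive power: Q = Im(S) = -0.0611 VAR.
Step 9 — Apparent power: |S| = 20.47 VA.
Step 10 — Power factor: PF = P/|S| = 1 (leading).

(a) P = 20.47 W  (b) Q = -0.0611 VAR  (c) S = 20.47 VA  (d) PF = 1 (leading)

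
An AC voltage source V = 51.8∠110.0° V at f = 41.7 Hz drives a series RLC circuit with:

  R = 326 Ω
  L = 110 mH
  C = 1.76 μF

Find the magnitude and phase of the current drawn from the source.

Step 1 — Angular frequency: ω = 2π·f = 2π·41.7 = 262 rad/s.
Step 2 — Component impedances:
  R: Z = R = 326 Ω
  L: Z = jωL = j·262·0.11 = 0 + j28.82 Ω
  C: Z = 1/(jωC) = -j/(ω·C) = 0 - j2169 Ω
Step 3 — Series combination: Z_total = R + L + C = 326 - j2140 Ω = 2164∠-81.3° Ω.
Step 4 — Source phasor: V = 51.8∠110.0° V = -17.72 + j48.68 V.
Step 5 — Ohm's law: I = V / Z_total = (-17.72 + j48.68) / (326 - j2140) = -0.02347 - j0.004705 A.
Step 6 — Convert to polar: |I| = 0.02393 A, ∠I = -168.7°.

I = 0.02393∠-168.7° A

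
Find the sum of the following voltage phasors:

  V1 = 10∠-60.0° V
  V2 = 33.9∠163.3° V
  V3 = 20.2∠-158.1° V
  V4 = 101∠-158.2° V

Step 1 — Convert each phasor to rectangular form:
  V1 = 10·(cos(-60.0°) + j·sin(-60.0°)) = 5 - j8.66 V
  V2 = 33.9·(cos(163.3°) + j·sin(163.3°)) = -32.47 + j9.742 V
  V3 = 20.2·(cos(-158.1°) + j·sin(-158.1°)) = -18.74 - j7.534 V
  V4 = 101·(cos(-158.2°) + j·sin(-158.2°)) = -93.78 - j37.51 V
Step 2 — Sum components: V_total = -140 - j43.96 V.
Step 3 — Convert to polar: |V_total| = 146.7 V, ∠V_total = -162.6°.

V_total = 146.7∠-162.6° V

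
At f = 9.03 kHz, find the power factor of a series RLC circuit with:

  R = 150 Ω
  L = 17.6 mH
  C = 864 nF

Step 1 — Angular frequency: ω = 2π·f = 2π·9030 = 5.674e+04 rad/s.
Step 2 — Component impedances:
  R: Z = R = 150 Ω
  L: Z = jωL = j·5.674e+04·0.0176 = 0 + j998.6 Ω
  C: Z = 1/(jωC) = -j/(ω·C) = 0 - j20.4 Ω
Step 3 — Series combination: Z_total = R + L + C = 150 + j978.2 Ω = 989.6∠81.3° Ω.
Step 4 — Power factor: PF = cos(φ) = Re(Z)/|Z| = 150/989.6 = 0.1516.
Step 5 — Type: Im(Z) = 978.2 ⇒ lagging (phase φ = 81.3°).

PF = 0.1516 (lagging, φ = 81.3°)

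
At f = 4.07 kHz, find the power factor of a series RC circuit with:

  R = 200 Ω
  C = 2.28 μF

Step 1 — Angular frequency: ω = 2π·f = 2π·4070 = 2.557e+04 rad/s.
Step 2 — Component impedances:
  R: Z = R = 200 Ω
  C: Z = 1/(jωC) = -j/(ω·C) = 0 - j17.15 Ω
Step 3 — Series combination: Z_total = R + C = 200 - j17.15 Ω = 200.7∠-4.9° Ω.
Step 4 — Power factor: PF = cos(φ) = Re(Z)/|Z| = 200/200.734 = 0.9963.
Step 5 — Type: Im(Z) = -17.15 ⇒ leading (phase φ = -4.9°).

PF = 0.9963 (leading, φ = -4.9°)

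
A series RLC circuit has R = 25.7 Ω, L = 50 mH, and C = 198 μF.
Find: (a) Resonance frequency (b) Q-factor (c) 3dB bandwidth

Step 1 — Resonance condition Im(Z)=0 gives ω₀ = 1/√(LC).
Step 2 — ω₀ = 1/√(0.05·0.000198) = 317.8 rad/s.
Step 3 — f₀ = ω₀/(2π) = 50.58 Hz.
Step 4 — Series Q: Q = ω₀L/R = 317.8·0.05/25.7 = 0.6183.
Step 5 — 3dB bandwidth: Δω = ω₀/Q = 514 rad/s; BW = Δω/(2π) = 81.81 Hz.

(a) f₀ = 50.58 Hz  (b) Q = 0.6183  (c) BW = 81.81 Hz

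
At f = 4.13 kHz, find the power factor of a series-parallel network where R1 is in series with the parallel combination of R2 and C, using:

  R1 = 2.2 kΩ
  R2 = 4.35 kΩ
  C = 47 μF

Step 1 — Angular frequency: ω = 2π·f = 2π·4130 = 2.595e+04 rad/s.
Step 2 — Component impedances:
  R1: Z = R = 2200 Ω
  R2: Z = R = 4350 Ω
  C: Z = 1/(jωC) = -j/(ω·C) = 0 - j0.8199 Ω
Step 3 — Parallel branch: R2 || C = 1/(1/R2 + 1/C) = 0.0001545 - j0.8199 Ω.
Step 4 — Series with R1: Z_total = R1 + (R2 || C) = 2200 - j0.8199 Ω = 2200∠-0.0° Ω.
Step 5 — Power factor: PF = cos(φ) = Re(Z)/|Z| = 2200/2200 = 1.
Step 6 — Type: Im(Z) = -0.8199 ⇒ leading (phase φ = -0.0°).

PF = 1 (leading, φ = -0.0°)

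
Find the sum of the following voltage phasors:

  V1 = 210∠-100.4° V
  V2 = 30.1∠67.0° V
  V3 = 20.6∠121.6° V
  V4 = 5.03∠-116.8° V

Step 1 — Convert each phasor to rectangular form:
  V1 = 210·(cos(-100.4°) + j·sin(-100.4°)) = -37.91 - j206.6 V
  V2 = 30.1·(cos(67.0°) + j·sin(67.0°)) = 11.76 + j27.71 V
  V3 = 20.6·(cos(121.6°) + j·sin(121.6°)) = -10.79 + j17.55 V
  V4 = 5.03·(cos(-116.8°) + j·sin(-116.8°)) = -2.268 - j4.49 V
Step 2 — Sum components: V_total = -39.21 - j165.8 V.
Step 3 — Convert to polar: |V_total| = 170.4 V, ∠V_total = -103.3°.

V_total = 170.4∠-103.3° V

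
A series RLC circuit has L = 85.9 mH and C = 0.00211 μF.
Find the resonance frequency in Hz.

Step 1 — Resonance condition Im(Z)=0 gives ω₀ = 1/√(LC).
Step 2 — ω₀ = 1/√(0.0859·2.11e-09) = 7.428e+04 rad/s.
Step 3 — f₀ = ω₀/(2π) = 1.182e+04 Hz.

f₀ = 1.182e+04 Hz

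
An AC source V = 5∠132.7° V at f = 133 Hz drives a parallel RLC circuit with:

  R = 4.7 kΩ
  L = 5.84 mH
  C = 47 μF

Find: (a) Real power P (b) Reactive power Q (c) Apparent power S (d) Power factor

Step 1 — Angular frequency: ω = 2π·f = 2π·133 = 835.7 rad/s.
Step 2 — Component impedances:
  R: Z = R = 4700 Ω
  L: Z = jωL = j·835.7·0.00584 = 0 + j4.88 Ω
  C: Z = 1/(jωC) = -j/(ω·C) = 0 - j25.46 Ω
Step 3 — Parallel combination: 1/Z_total = 1/R + 1/L + 1/C; Z_total = 0.007756 + j6.038 Ω = 6.038∠89.9° Ω.
Step 4 — Source phasor: V = 5∠132.7° V = -3.391 + j3.675 V.
Step 5 — Current: I = V / Z = 0.6079 + j0.5624 A = 0.8282∠42.8° A.
Step 6 — Complex power: S = V·I* = 0.005319 + j4.141 VA.
Step 7 — Real power: P = Re(S) = 0.005319 W.
Step 8 — Reactive power: Q = Im(S) = 4.141 VAR.
Step 9 — Apparent power: |S| = 4.141 VA.
Step 10 — Power factor: PF = P/|S| = 0.001285 (lagging).

(a) P = 0.005319 W  (b) Q = 4.141 VAR  (c) S = 4.141 VA  (d) PF = 0.001285 (lagging)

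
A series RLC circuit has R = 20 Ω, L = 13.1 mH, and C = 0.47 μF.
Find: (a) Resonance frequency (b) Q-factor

Step 1 — Resonance condition Im(Z)=0 gives ω₀ = 1/√(LC).
Step 2 — ω₀ = 1/√(0.0131·4.7e-07) = 1.274e+04 rad/s.
Step 3 — f₀ = ω₀/(2π) = 2028 Hz.
Step 4 — Series Q: Q = ω₀L/R = 1.274e+04·0.0131/20 = 8.348.

(a) f₀ = 2028 Hz  (b) Q = 8.348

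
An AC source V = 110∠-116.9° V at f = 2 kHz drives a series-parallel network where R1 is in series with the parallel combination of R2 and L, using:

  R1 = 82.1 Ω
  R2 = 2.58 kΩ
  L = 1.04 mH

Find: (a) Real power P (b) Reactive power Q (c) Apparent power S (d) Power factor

Step 1 — Angular frequency: ω = 2π·f = 2π·2000 = 1.257e+04 rad/s.
Step 2 — Component impedances:
  R1: Z = R = 82.1 Ω
  R2: Z = R = 2580 Ω
  L: Z = jωL = j·1.257e+04·0.00104 = 0 + j13.07 Ω
Step 3 — Parallel branch: R2 || L = 1/(1/R2 + 1/L) = 0.0662 + j13.07 Ω.
Step 4 — Series with R1: Z_total = R1 + (R2 || L) = 82.17 + j13.07 Ω = 83.2∠9.0° Ω.
Step 5 — Source phasor: V = 110∠-116.9° V = -49.77 - j98.1 V.
Step 6 — Current: I = V / Z = -0.776 - j1.07 A = 1.322∠-125.9° A.
Step 7 — Complex power: S = V·I* = 143.6 + j22.84 VA.
Step 8 — Real power: P = Re(S) = 143.6 W.
Step 9 — Reactive power: Q = Im(S) = 22.84 VAR.
Step 10 — Apparent power: |S| = 145.4 VA.
Step 11 — Power factor: PF = P/|S| = 0.9876 (lagging).

(a) P = 143.6 W  (b) Q = 22.84 VAR  (c) S = 145.4 VA  (d) PF = 0.9876 (lagging)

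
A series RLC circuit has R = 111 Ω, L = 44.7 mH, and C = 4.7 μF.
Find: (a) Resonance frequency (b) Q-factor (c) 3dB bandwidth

Step 1 — Resonance condition Im(Z)=0 gives ω₀ = 1/√(LC).
Step 2 — ω₀ = 1/√(0.0447·4.7e-06) = 2182 rad/s.
Step 3 — f₀ = ω₀/(2π) = 347.2 Hz.
Step 4 — Series Q: Q = ω₀L/R = 2182·0.0447/111 = 0.8786.
Step 5 — 3dB bandwidth: Δω = ω₀/Q = 2483 rad/s; BW = Δω/(2π) = 395.2 Hz.

(a) f₀ = 347.2 Hz  (b) Q = 0.8786  (c) BW = 395.2 Hz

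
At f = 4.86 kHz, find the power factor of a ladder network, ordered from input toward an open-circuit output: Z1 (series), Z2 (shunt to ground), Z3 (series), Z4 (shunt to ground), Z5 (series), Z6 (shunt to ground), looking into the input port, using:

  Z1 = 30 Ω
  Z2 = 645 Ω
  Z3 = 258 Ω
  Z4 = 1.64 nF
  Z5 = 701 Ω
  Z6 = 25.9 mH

Step 1 — Angular frequency: ω = 2π·f = 2π·4860 = 3.054e+04 rad/s.
Step 2 — Component impedances:
  Z1: Z = R = 30 Ω
  Z2: Z = R = 645 Ω
  Z3: Z = R = 258 Ω
  Z4: Z = 1/(jωC) = -j/(ω·C) = 0 - j1.997e+04 Ω
  Z5: Z = R = 701 Ω
  Z6: Z = jωL = j·3.054e+04·0.0259 = 0 + j790.9 Ω
Step 3 — Ladder network (open output): work backward from the far end, alternating series and parallel combinations. Z_in = 471.4 + j97.5 Ω = 481.3∠11.7° Ω.
Step 4 — Power factor: PF = cos(φ) = Re(Z)/|Z| = 471.37/481.34 = 0.9793.
Step 5 — Type: Im(Z) = 97.5 ⇒ lagging (phase φ = 11.7°).

PF = 0.9793 (lagging, φ = 11.7°)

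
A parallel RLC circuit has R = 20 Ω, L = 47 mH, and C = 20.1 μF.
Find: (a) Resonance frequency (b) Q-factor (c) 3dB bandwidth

Step 1 — Resonance: ω₀ = 1/√(LC) = 1/√(0.047·2.01e-05) = 1029 rad/s.
Step 2 — f₀ = ω₀/(2π) = 163.7 Hz.
Step 3 — Parallel Q: Q = R/(ω₀L) = 20/(1029·0.047) = 0.4136.
Step 4 — Bandwidth: Δω = ω₀/Q = 2488 rad/s; BW = Δω/(2π) = 395.9 Hz.

(a) f₀ = 163.7 Hz  (b) Q = 0.4136  (c) BW = 395.9 Hz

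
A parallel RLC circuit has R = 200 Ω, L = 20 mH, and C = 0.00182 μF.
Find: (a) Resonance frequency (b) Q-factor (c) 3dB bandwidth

Step 1 — Resonance: ω₀ = 1/√(LC) = 1/√(0.02·1.82e-09) = 1.657e+05 rad/s.
Step 2 — f₀ = ω₀/(2π) = 2.638e+04 Hz.
Step 3 — Parallel Q: Q = R/(ω₀L) = 200/(1.657e+05·0.02) = 0.06033.
Step 4 — Bandwidth: Δω = ω₀/Q = 2.747e+06 rad/s; BW = Δω/(2π) = 4.372e+05 Hz.

(a) f₀ = 2.638e+04 Hz  (b) Q = 0.06033  (c) BW = 4.372e+05 Hz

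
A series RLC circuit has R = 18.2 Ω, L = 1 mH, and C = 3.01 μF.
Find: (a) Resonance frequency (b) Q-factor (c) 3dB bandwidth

Step 1 — Resonance: ω₀ = 1/√(LC) = 1/√(0.001·3.01e-06) = 1.823e+04 rad/s.
Step 2 — f₀ = ω₀/(2π) = 2901 Hz.
Step 3 — Series Q: Q = ω₀L/R = 1.823e+04·0.001/18.2 = 1.001.
Step 4 — Bandwidth: Δω = ω₀/Q = 1.82e+04 rad/s; BW = Δω/(2π) = 2897 Hz.

(a) f₀ = 2901 Hz  (b) Q = 1.001  (c) BW = 2897 Hz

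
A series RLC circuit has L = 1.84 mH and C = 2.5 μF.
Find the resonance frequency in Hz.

Step 1 — Resonance condition Im(Z)=0 gives ω₀ = 1/√(LC).
Step 2 — ω₀ = 1/√(0.00184·2.5e-06) = 1.474e+04 rad/s.
Step 3 — f₀ = ω₀/(2π) = 2347 Hz.

f₀ = 2347 Hz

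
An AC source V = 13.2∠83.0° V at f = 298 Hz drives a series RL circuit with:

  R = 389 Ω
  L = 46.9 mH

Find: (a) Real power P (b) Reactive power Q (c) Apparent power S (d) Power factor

Step 1 — Angular frequency: ω = 2π·f = 2π·298 = 1872 rad/s.
Step 2 — Component impedances:
  R: Z = R = 389 Ω
  L: Z = jωL = j·1872·0.0469 = 0 + j87.82 Ω
Step 3 — Series combination: Z_total = R + L = 389 + j87.82 Ω = 398.8∠12.7° Ω.
Step 4 — Source phasor: V = 13.2∠83.0° V = 1.609 + j13.1 V.
Step 5 — Current: I = V / Z = 0.01117 + j0.03116 A = 0.0331∠70.3° A.
Step 6 — Complex power: S = V·I* = 0.4262 + j0.09621 VA.
Step 7 — Real power: P = Re(S) = 0.4262 W.
Step 8 — Reactive power: Q = Im(S) = 0.09621 VAR.
Step 9 — Apparent power: |S| = 0.4369 VA.
Step 10 — Power factor: PF = P/|S| = 0.9755 (lagging).

(a) P = 0.4262 W  (b) Q = 0.09621 VAR  (c) S = 0.4369 VA  (d) PF = 0.9755 (lagging)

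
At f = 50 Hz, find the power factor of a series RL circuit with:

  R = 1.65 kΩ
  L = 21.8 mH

Step 1 — Angular frequency: ω = 2π·f = 2π·50 = 314.2 rad/s.
Step 2 — Component impedances:
  R: Z = R = 1650 Ω
  L: Z = jωL = j·314.2·0.0218 = 0 + j6.849 Ω
Step 3 — Series combination: Z_total = R + L = 1650 + j6.849 Ω = 1650∠0.2° Ω.
Step 4 — Power factor: PF = cos(φ) = Re(Z)/|Z| = 1650/1650 = 1.
Step 5 — Type: Im(Z) = 6.849 ⇒ lagging (phase φ = 0.2°).

PF = 1 (lagging, φ = 0.2°)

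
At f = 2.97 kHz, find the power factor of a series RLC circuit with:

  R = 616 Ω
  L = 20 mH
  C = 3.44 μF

Step 1 — Angular frequency: ω = 2π·f = 2π·2970 = 1.866e+04 rad/s.
Step 2 — Component impedances:
  R: Z = R = 616 Ω
  L: Z = jωL = j·1.866e+04·0.02 = 0 + j373.2 Ω
  C: Z = 1/(jωC) = -j/(ω·C) = 0 - j15.58 Ω
Step 3 — Series combination: Z_total = R + L + C = 616 + j357.6 Ω = 712.3∠30.1° Ω.
Step 4 — Power factor: PF = cos(φ) = Re(Z)/|Z| = 616/712.3 = 0.8648.
Step 5 — Type: Im(Z) = 357.6 ⇒ lagging (phase φ = 30.1°).

PF = 0.8648 (lagging, φ = 30.1°)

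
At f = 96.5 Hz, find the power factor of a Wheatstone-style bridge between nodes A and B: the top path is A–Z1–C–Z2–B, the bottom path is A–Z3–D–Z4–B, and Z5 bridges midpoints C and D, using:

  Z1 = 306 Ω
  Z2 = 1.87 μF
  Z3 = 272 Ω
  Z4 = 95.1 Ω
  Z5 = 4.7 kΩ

Step 1 — Angular frequency: ω = 2π·f = 2π·96.5 = 606.3 rad/s.
Step 2 — Component impedances:
  Z1: Z = R = 306 Ω
  Z2: Z = 1/(jωC) = -j/(ω·C) = 0 - j882 Ω
  Z3: Z = R = 272 Ω
  Z4: Z = R = 95.1 Ω
  Z5: Z = R = 4700 Ω
Step 3 — Bridge requires nodal analysis (the Z5 bridge couples midpoints C and D, so the two paths cannot be reduced to a simple series/parallel combination). Setting node B to ground and injecting 1 A at node A, the 3-node admittance system at A, C, D solves to V_A = Z_AB = 292.7 - j87.28 Ω = 305.5∠-16.6° Ω.
Step 4 — Power factor: PF = cos(φ) = Re(Z)/|Z| = 292.73/305.47 = 0.9583.
Step 5 — Type: Im(Z) = -87.28 ⇒ leading (phase φ = -16.6°).

PF = 0.9583 (leading, φ = -16.6°)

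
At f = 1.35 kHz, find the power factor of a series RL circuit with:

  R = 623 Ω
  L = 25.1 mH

Step 1 — Angular frequency: ω = 2π·f = 2π·1350 = 8482 rad/s.
Step 2 — Component impedances:
  R: Z = R = 623 Ω
  L: Z = jωL = j·8482·0.0251 = 0 + j212.9 Ω
Step 3 — Series combination: Z_total = R + L = 623 + j212.9 Ω = 658.4∠18.9° Ω.
Step 4 — Power factor: PF = cos(φ) = Re(Z)/|Z| = 623/658.38 = 0.9463.
Step 5 — Type: Im(Z) = 212.9 ⇒ lagging (phase φ = 18.9°).

PF = 0.9463 (lagging, φ = 18.9°)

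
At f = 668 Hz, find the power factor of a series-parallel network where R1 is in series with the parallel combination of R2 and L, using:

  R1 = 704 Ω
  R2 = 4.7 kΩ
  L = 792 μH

Step 1 — Angular frequency: ω = 2π·f = 2π·668 = 4197 rad/s.
Step 2 — Component impedances:
  R1: Z = R = 704 Ω
  R2: Z = R = 4700 Ω
  L: Z = jωL = j·4197·0.000792 = 0 + j3.324 Ω
Step 3 — Parallel branch: R2 || L = 1/(1/R2 + 1/L) = 0.002351 + j3.324 Ω.
Step 4 — Series with R1: Z_total = R1 + (R2 || L) = 704 + j3.324 Ω = 704∠0.3° Ω.
Step 5 — Power factor: PF = cos(φ) = Re(Z)/|Z| = 704/704 = 1.
Step 6 — Type: Im(Z) = 3.324 ⇒ lagging (phase φ = 0.3°).

PF = 1 (lagging, φ = 0.3°)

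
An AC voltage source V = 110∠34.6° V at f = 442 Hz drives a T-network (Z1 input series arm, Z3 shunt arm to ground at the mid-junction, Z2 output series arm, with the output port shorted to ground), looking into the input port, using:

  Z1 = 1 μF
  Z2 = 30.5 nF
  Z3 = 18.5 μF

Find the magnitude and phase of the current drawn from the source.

Step 1 — Angular frequency: ω = 2π·f = 2π·442 = 2777 rad/s.
Step 2 — Component impedances:
  Z1: Z = 1/(jωC) = -j/(ω·C) = 0 - j360.1 Ω
  Z2: Z = 1/(jωC) = -j/(ω·C) = 0 - j1.181e+04 Ω
  Z3: Z = 1/(jωC) = -j/(ω·C) = 0 - j19.46 Ω
Step 3 — With the output port shorted to ground, the output series arm Z2 runs from the junction to ground; the shunt arm Z3 also runs from the junction to ground. They appear in parallel: Z3 || Z2 = 0 - j19.43 Ω.
Step 4 — Series with input arm Z1: Z_in = Z1 + (Z3 || Z2) = 0 - j379.5 Ω = 379.5∠-90.0° Ω.
Step 5 — Source phasor: V = 110∠34.6° V = 90.55 + j62.46 V.
Step 6 — Ohm's law: I = V / Z_total = (90.55 + j62.46) / (0 - j379.5) = -0.1646 + j0.2386 A.
Step 7 — Convert to polar: |I| = 0.2898 A, ∠I = 124.6°.

I = 0.2898∠124.6° A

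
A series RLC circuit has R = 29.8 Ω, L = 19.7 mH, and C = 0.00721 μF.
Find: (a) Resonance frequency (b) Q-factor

Step 1 — Resonance condition Im(Z)=0 gives ω₀ = 1/√(LC).
Step 2 — ω₀ = 1/√(0.0197·7.21e-09) = 8.391e+04 rad/s.
Step 3 — f₀ = ω₀/(2π) = 1.335e+04 Hz.
Step 4 — Series Q: Q = ω₀L/R = 8.391e+04·0.0197/29.8 = 55.47.

(a) f₀ = 1.335e+04 Hz  (b) Q = 55.47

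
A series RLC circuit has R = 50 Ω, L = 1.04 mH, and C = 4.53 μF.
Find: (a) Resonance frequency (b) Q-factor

Step 1 — Resonance condition Im(Z)=0 gives ω₀ = 1/√(LC).
Step 2 — ω₀ = 1/√(0.00104·4.53e-06) = 1.457e+04 rad/s.
Step 3 — f₀ = ω₀/(2π) = 2319 Hz.
Step 4 — Series Q: Q = ω₀L/R = 1.457e+04·0.00104/50 = 0.303.

(a) f₀ = 2319 Hz  (b) Q = 0.303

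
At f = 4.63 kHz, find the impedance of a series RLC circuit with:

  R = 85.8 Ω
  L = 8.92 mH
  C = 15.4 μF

Step 1 — Angular frequency: ω = 2π·f = 2π·4630 = 2.909e+04 rad/s.
Step 2 — Component impedances:
  R: Z = R = 85.8 Ω
  L: Z = jωL = j·2.909e+04·0.00892 = 0 + j259.5 Ω
  C: Z = 1/(jωC) = -j/(ω·C) = 0 - j2.232 Ω
Step 3 — Series combination: Z_total = R + L + C = 85.8 + j257.3 Ω = 271.2∠71.6° Ω.

Z = 85.8 + j257.3 Ω = 271.2∠71.6° Ω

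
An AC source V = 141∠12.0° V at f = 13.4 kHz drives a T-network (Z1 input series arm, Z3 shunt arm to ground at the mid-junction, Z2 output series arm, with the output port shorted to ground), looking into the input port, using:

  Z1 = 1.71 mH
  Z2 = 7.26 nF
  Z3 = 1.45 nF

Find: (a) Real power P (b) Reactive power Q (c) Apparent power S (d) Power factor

Step 1 — Angular frequency: ω = 2π·f = 2π·1.34e+04 = 8.419e+04 rad/s.
Step 2 — Component impedances:
  Z1: Z = jωL = j·8.419e+04·0.00171 = 0 + j144 Ω
  Z2: Z = 1/(jωC) = -j/(ω·C) = 0 - j1636 Ω
  Z3: Z = 1/(jωC) = -j/(ω·C) = 0 - j8191 Ω
Step 3 — With the output port shorted to ground, the output series arm Z2 runs from the junction to ground; the shunt arm Z3 also runs from the junction to ground. They appear in parallel: Z3 || Z2 = 0 - j1364 Ω.
Step 4 — Series with input arm Z1: Z_in = Z1 + (Z3 || Z2) = 0 - j1220 Ω = 1220∠-90.0° Ω.
Step 5 — Source phasor: V = 141∠12.0° V = 137.9 + j29.32 V.
Step 6 — Current: I = V / Z = -0.02404 + j0.1131 A = 0.1156∠102.0° A.
Step 7 — Complex power: S = V·I* = 0 - j16.3 VA.
Step 8 — Real power: P = Re(S) = 0 W.
Step 9 — Reactive power: Q = Im(S) = -16.3 VAR.
Step 10 — Apparent power: |S| = 16.3 VA.
Step 11 — Power factor: PF = P/|S| = 0 (leading).

(a) P = 0 W  (b) Q = -16.3 VAR  (c) S = 16.3 VA  (d) PF = 0 (leading)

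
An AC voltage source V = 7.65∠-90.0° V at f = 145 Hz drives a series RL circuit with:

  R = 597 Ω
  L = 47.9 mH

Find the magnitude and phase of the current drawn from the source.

Step 1 — Angular frequency: ω = 2π·f = 2π·145 = 911.1 rad/s.
Step 2 — Component impedances:
  R: Z = R = 597 Ω
  L: Z = jωL = j·911.1·0.0479 = 0 + j43.64 Ω
Step 3 — Series combination: Z_total = R + L = 597 + j43.64 Ω = 598.6∠4.2° Ω.
Step 4 — Source phasor: V = 7.65∠-90.0° V = 0 - j7.65 V.
Step 5 — Ohm's law: I = V / Z_total = (0 - j7.65) / (597 + j43.64) = -0.0009317 - j0.01275 A.
Step 6 — Convert to polar: |I| = 0.01278 A, ∠I = -94.2°.

I = 0.01278∠-94.2° A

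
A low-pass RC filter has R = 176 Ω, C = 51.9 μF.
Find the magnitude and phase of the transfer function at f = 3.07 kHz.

Step 1 — Angular frequency: ω = 2π·3070 = 1.929e+04 rad/s.
Step 2 — Transfer function: H(jω) = 1/(1 + jωRC).
Step 3 — Denominator: 1 + jωRC = 1 + j·1.929e+04·176·5.19e-05 = 1 + j176.2.
Step 4 — H = 3.221e-05 - j0.005675.
Step 5 — Magnitude: |H| = 0.005675 (-44.9 dB); phase: φ = -89.7°.

|H| = 0.005675 (-44.9 dB), φ = -89.7°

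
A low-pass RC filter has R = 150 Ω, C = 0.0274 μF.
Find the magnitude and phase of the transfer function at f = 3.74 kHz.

Step 1 — Angular frequency: ω = 2π·3740 = 2.35e+04 rad/s.
Step 2 — Transfer function: H(jω) = 1/(1 + jωRC).
Step 3 — Denominator: 1 + jωRC = 1 + j·2.35e+04·150·2.74e-08 = 1 + j0.09658.
Step 4 — H = 0.9908 - j0.09569.
Step 5 — Magnitude: |H| = 0.9954 (-0.0 dB); phase: φ = -5.5°.

|H| = 0.9954 (-0.0 dB), φ = -5.5°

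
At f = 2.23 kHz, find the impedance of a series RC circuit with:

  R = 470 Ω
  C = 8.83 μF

Step 1 — Angular frequency: ω = 2π·f = 2π·2230 = 1.401e+04 rad/s.
Step 2 — Component impedances:
  R: Z = R = 470 Ω
  C: Z = 1/(jωC) = -j/(ω·C) = 0 - j8.083 Ω
Step 3 — Series combination: Z_total = R + C = 470 - j8.083 Ω = 470.1∠-1.0° Ω.

Z = 470 - j8.083 Ω = 470.1∠-1.0° Ω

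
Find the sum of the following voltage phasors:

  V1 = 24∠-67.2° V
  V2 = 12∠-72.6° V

Step 1 — Convert each phasor to rectangular form:
  V1 = 24·(cos(-67.2°) + j·sin(-67.2°)) = 9.3 - j22.12 V
  V2 = 12·(cos(-72.6°) + j·sin(-72.6°)) = 3.588 - j11.45 V
Step 2 — Sum components: V_total = 12.89 - j33.58 V.
Step 3 — Convert to polar: |V_total| = 35.96 V, ∠V_total = -69.0°.

V_total = 35.96∠-69.0° V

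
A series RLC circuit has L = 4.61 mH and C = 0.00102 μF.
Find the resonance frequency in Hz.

Step 1 — Resonance condition Im(Z)=0 gives ω₀ = 1/√(LC).
Step 2 — ω₀ = 1/√(0.00461·1.02e-09) = 4.612e+05 rad/s.
Step 3 — f₀ = ω₀/(2π) = 7.34e+04 Hz.

f₀ = 7.34e+04 Hz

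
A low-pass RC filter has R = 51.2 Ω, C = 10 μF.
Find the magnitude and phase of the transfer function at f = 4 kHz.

Step 1 — Angular frequency: ω = 2π·4000 = 2.513e+04 rad/s.
Step 2 — Transfer function: H(jω) = 1/(1 + jωRC).
Step 3 — Denominator: 1 + jωRC = 1 + j·2.513e+04·51.2·1e-05 = 1 + j12.87.
Step 4 — H = 0.006003 - j0.07725.
Step 5 — Magnitude: |H| = 0.07748 (-22.2 dB); phase: φ = -85.6°.

|H| = 0.07748 (-22.2 dB), φ = -85.6°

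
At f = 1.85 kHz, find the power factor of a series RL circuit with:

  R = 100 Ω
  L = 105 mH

Step 1 — Angular frequency: ω = 2π·f = 2π·1850 = 1.162e+04 rad/s.
Step 2 — Component impedances:
  R: Z = R = 100 Ω
  L: Z = jωL = j·1.162e+04·0.105 = 0 + j1221 Ω
Step 3 — Series combination: Z_total = R + L = 100 + j1221 Ω = 1225∠85.3° Ω.
Step 4 — Power factor: PF = cos(φ) = Re(Z)/|Z| = 100/1224.6 = 0.08166.
Step 5 — Type: Im(Z) = 1221 ⇒ lagging (phase φ = 85.3°).

PF = 0.08166 (lagging, φ = 85.3°)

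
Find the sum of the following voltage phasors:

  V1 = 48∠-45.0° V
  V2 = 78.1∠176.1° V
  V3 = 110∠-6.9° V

Step 1 — Convert each phasor to rectangular form:
  V1 = 48·(cos(-45.0°) + j·sin(-45.0°)) = 33.94 - j33.94 V
  V2 = 78.1·(cos(176.1°) + j·sin(176.1°)) = -77.92 + j5.312 V
  V3 = 110·(cos(-6.9°) + j·sin(-6.9°)) = 109.2 - j13.22 V
Step 2 — Sum components: V_total = 65.23 - j41.84 V.
Step 3 — Convert to polar: |V_total| = 77.49 V, ∠V_total = -32.7°.

V_total = 77.49∠-32.7° V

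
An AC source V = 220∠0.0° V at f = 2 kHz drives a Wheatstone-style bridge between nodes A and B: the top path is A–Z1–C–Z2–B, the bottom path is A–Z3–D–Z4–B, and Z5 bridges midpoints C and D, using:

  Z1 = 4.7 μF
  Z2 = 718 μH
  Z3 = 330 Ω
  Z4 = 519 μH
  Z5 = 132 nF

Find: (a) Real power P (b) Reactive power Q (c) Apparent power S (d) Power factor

Step 1 — Angular frequency: ω = 2π·f = 2π·2000 = 1.257e+04 rad/s.
Step 2 — Component impedances:
  Z1: Z = 1/(jωC) = -j/(ω·C) = 0 - j16.93 Ω
  Z2: Z = jωL = j·1.257e+04·0.000718 = 0 + j9.023 Ω
  Z3: Z = R = 330 Ω
  Z4: Z = jωL = j·1.257e+04·0.000519 = 0 + j6.522 Ω
  Z5: Z = 1/(jωC) = -j/(ω·C) = 0 - j602.9 Ω
Step 3 — Bridge requires nodal analysis (the Z5 bridge couples midpoints C and D, so the two paths cannot be reduced to a simple series/parallel combination). Setting node B to ground and injecting 1 A at node A, the 3-node admittance system at A, C, D solves to V_A = Z_AB = 0.1783 - j7.77 Ω = 7.772∠-88.7° Ω.
Step 4 — Source phasor: V = 220∠0.0° V = 220 V.
Step 5 — Current: I = V / Z = 0.6493 + j28.3 A = 28.31∠88.7° A.
Step 6 — Complex power: S = V·I* = 142.9 - j6226 VA.
Step 7 — Real power: P = Re(S) = 142.9 W.
Step 8 — Reactive power: Q = Im(S) = -6226 VAR.
Step 9 — Apparent power: |S| = 6228 VA.
Step 10 — Power factor: PF = P/|S| = 0.02294 (leading).

(a) P = 142.9 W  (b) Q = -6226 VAR  (c) S = 6228 VA  (d) PF = 0.02294 (leading)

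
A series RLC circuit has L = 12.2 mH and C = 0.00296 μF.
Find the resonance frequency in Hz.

Step 1 — Resonance condition Im(Z)=0 gives ω₀ = 1/√(LC).
Step 2 — ω₀ = 1/√(0.0122·2.96e-09) = 1.664e+05 rad/s.
Step 3 — f₀ = ω₀/(2π) = 2.648e+04 Hz.

f₀ = 2.648e+04 Hz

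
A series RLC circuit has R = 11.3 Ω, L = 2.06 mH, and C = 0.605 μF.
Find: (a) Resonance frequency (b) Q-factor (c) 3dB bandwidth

Step 1 — Resonance: ω₀ = 1/√(LC) = 1/√(0.00206·6.05e-07) = 2.833e+04 rad/s.
Step 2 — f₀ = ω₀/(2π) = 4508 Hz.
Step 3 — Series Q: Q = ω₀L/R = 2.833e+04·0.00206/11.3 = 5.164.
Step 4 — Bandwidth: Δω = ω₀/Q = 5485 rad/s; BW = Δω/(2π) = 873 Hz.

(a) f₀ = 4508 Hz  (b) Q = 5.164  (c) BW = 873 Hz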